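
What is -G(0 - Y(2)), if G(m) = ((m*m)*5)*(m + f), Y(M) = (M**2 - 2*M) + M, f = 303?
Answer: -6020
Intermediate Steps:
Y(M) = M**2 - M
G(m) = 5*m**2*(303 + m) (G(m) = ((m*m)*5)*(m + 303) = (m**2*5)*(303 + m) = (5*m**2)*(303 + m) = 5*m**2*(303 + m))
-G(0 - Y(2)) = -5*(0 - 2*(-1 + 2))**2*(303 + (0 - 2*(-1 + 2))) = -5*(0 - 2)**2*(303 + (0 - 2)) = -5*(-2)**2*(303 - 2) = -5*4*301 = -1*6020 = -6020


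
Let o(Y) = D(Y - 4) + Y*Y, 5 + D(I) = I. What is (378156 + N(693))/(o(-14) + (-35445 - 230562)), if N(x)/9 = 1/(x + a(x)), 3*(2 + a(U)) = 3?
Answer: -261683961/183957128 ≈ -1.4225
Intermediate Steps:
D(I) = -5 + I
a(U) = -1 (a(U) = -2 + (1/3)*3 = -2 + 1 = -1)
N(x) = 9/(-1 + x) (N(x) = 9/(x - 1) = 9/(-1 + x))
o(Y) = -9 + Y + Y**2 (o(Y) = (-5 + (Y - 4)) + Y*Y = (-5 + (-4 + Y)) + Y**2 = (-9 + Y) + Y**2 = -9 + Y + Y**2)
(378156 + N(693))/(o(-14) + (-35445 - 230562)) = (378156 + 9/(-1 + 693))/((-9 - 14 + (-14)**2) + (-35445 - 230562)) = (378156 + 9/692)/((-9 - 14 + 196) - 266007) = (378156 + 9*(1/692))/(173 - 266007) = (378156 + 9/692)/(-265834) = (261683961/692)*(-1/265834) = -261683961/183957128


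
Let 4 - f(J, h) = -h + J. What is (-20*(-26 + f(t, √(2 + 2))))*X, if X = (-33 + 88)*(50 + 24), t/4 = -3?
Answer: 651200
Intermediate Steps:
t = -12 (t = 4*(-3) = -12)
f(J, h) = 4 + h - J (f(J, h) = 4 - (-h + J) = 4 - (J - h) = 4 + (h - J) = 4 + h - J)
X = 4070 (X = 55*74 = 4070)
(-20*(-26 + f(t, √(2 + 2))))*X = -20*(-26 + (4 + √(2 + 2) - 1*(-12)))*4070 = -20*(-26 + (4 + √4 + 12))*4070 = -20*(-26 + (4 + 2 + 12))*4070 = -20*(-26 + 18)*4070 = -20*(-8)*4070 = 160*4070 = 651200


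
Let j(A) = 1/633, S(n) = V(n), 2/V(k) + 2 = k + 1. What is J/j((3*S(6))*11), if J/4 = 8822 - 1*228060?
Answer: -555110616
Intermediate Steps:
V(k) = 2/(-1 + k) (V(k) = 2/(-2 + (k + 1)) = 2/(-2 + (1 + k)) = 2/(-1 + k))
S(n) = 2/(-1 + n)
J = -876952 (J = 4*(8822 - 1*228060) = 4*(8822 - 228060) = 4*(-219238) = -876952)
j(A) = 1/633
J/j((3*S(6))*11) = -876952/1/633 = -876952*633 = -555110616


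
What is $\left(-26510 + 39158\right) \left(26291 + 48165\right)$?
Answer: $941719488$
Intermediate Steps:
$\left(-26510 + 39158\right) \left(26291 + 48165\right) = 12648 \cdot 74456 = 941719488$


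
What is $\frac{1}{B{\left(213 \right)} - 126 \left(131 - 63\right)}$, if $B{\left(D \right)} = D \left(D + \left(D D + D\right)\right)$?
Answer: $\frac{1}{9745767} \approx 1.0261 \cdot 10^{-7}$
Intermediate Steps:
$B{\left(D \right)} = D \left(D^{2} + 2 D\right)$ ($B{\left(D \right)} = D \left(D + \left(D^{2} + D\right)\right) = D \left(D + \left(D + D^{2}\right)\right) = D \left(D^{2} + 2 D\right)$)
$\frac{1}{B{\left(213 \right)} - 126 \left(131 - 63\right)} = \frac{1}{213^{2} \left(2 + 213\right) - 126 \left(131 - 63\right)} = \frac{1}{45369 \cdot 215 - 8568} = \frac{1}{9754335 - 8568} = \frac{1}{9745767}$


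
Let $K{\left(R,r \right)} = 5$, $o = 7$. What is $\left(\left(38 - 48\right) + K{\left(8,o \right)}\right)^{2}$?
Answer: $25$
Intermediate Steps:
$\left(\left(38 - 48\right) + K{\left(8,o \right)}\right)^{2} = \left(\left(38 - 48\right) + 5\right)^{2} = \left(-10 + 5\right)^{2} = \left(-5\right)^{2} = 25$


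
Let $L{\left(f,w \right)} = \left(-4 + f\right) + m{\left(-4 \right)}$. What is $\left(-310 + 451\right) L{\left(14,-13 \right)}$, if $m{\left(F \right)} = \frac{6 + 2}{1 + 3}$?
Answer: $1692$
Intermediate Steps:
$m{\left(F \right)} = 2$ ($m{\left(F \right)} = \frac{8}{4} = 8 \cdot \frac{1}{4} = 2$)
$L{\left(f,w \right)} = -2 + f$ ($L{\left(f,w \right)} = \left(-4 + f\right) + 2 = -2 + f$)
$\left(-310 + 451\right) L{\left(14,-13 \right)} = \left(-310 + 451\right) \left(-2 + 14\right) = 141 \cdot 12 = 1692$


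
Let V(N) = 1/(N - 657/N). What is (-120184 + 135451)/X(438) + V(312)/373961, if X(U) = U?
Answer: 61334607987325/1759648804074 ≈ 34.856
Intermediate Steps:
(-120184 + 135451)/X(438) + V(312)/373961 = (-120184 + 135451)/438 + (312/(-657 + 312**2))/373961 = 15267*(1/438) + (312/(-657 + 97344))*(1/373961) = 5089/146 + (312/96687)*(1/373961) = 5089/146 + (312*(1/96687))*(1/373961) = 5089/146 + (104/32229)*(1/373961) = 5089/146 + 104/12052389069 = 61334607987325/1759648804074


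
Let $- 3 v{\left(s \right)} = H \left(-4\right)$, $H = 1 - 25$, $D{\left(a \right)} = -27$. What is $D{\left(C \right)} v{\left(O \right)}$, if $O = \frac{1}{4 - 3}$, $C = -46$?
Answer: $864$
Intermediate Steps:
$O = 1$ ($O = 1^{-1} = 1$)
$H = -24$ ($H = 1 - 25 = -24$)
$v{\left(s \right)} = -32$ ($v{\left(s \right)} = - \frac{\left(-24\right) \left(-4\right)}{3} = \left(- \frac{1}{3}\right) 96 = -32$)
$D{\left(C \right)} v{\left(O \right)} = \left(-27\right) \left(-32\right) = 864$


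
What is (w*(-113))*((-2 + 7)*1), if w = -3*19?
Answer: 32205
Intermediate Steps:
w = -57
(w*(-113))*((-2 + 7)*1) = (-57*(-113))*((-2 + 7)*1) = 6441*(5*1) = 6441*5 = 32205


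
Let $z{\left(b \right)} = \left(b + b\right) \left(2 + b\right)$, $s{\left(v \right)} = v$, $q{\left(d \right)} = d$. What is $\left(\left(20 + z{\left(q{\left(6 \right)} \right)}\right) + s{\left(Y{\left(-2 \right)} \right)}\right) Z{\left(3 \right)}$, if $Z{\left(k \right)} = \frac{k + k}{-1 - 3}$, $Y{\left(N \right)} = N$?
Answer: $-171$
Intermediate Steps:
$Z{\left(k \right)} = - \frac{k}{2}$ ($Z{\left(k \right)} = \frac{2 k}{-4} = 2 k \left(- \frac{1}{4}\right) = - \frac{k}{2}$)
$z{\left(b \right)} = 2 b \left(2 + b\right)$
$\left(\left(20 + z{\left(q{\left(6 \right)} \right)}\right) + s{\left(Y{\left(-2 \right)} \right)}\right) Z{\left(3 \right)} = \left(\left(20 + 2 \cdot 6 \left(2 + 6\right)\right) - 2\right) \left(\left(- \frac{1}{2}\right) 3\right) = \left(\left(20 + 2 \cdot 6 \cdot 8\right) - 2\right) \left(- \frac{3}{2}\right) = \left(\left(20 + 96\right) - 2\right) \left(- \frac{3}{2}\right) = \left(116 - 2\right) \left(- \frac{3}{2}\right) = 114 \left(- \frac{3}{2}\right) = -171$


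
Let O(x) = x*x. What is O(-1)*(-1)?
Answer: -1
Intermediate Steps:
O(x) = x**2
O(-1)*(-1) = (-1)**2*(-1) = 1*(-1) = -1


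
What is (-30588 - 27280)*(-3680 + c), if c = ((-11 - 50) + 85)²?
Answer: 179622272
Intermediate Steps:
c = 576 (c = (-61 + 85)² = 24² = 576)
(-30588 - 27280)*(-3680 + c) = (-30588 - 27280)*(-3680 + 576) = -57868*(-3104) = 179622272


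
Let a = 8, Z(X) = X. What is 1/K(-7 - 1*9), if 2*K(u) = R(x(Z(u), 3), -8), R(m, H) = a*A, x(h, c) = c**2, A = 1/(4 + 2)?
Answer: 3/2 ≈ 1.5000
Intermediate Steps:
A = 1/6 ≈ 0.16667
R(m, H) = 4/3 (R(m, H) = 8*(1/6) = 4/3)
K(u) = 2/3 (K(u) = (1/2)*(4/3) = 2/3)
1/K(-7 - 1*9) = 1/(2/3) = 3/2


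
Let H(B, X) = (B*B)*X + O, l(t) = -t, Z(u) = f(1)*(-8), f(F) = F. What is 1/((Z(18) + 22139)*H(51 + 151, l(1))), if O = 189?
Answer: -1/898850565 ≈ -1.1125e-9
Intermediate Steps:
Z(u) = -8 (Z(u) = 1*(-8) = -8)
H(B, X) = 189 + X*B**2 (H(B, X) = (B*B)*X + 189 = B**2*X + 189 = X*B**2 + 189 = 189 + X*B**2)
1/((Z(18) + 22139)*H(51 + 151, l(1))) = 1/((-8 + 22139)*(189 + (-1*1)*(51 + 151)**2)) = 1/(22131*(189 - 1*202**2)) = 1/(22131*(189 - 1*40804)) = 1/(22131*(189 - 40804)) = (1/22131)/(-40615) = (1/22131)*(-1/40615) = -1/898850565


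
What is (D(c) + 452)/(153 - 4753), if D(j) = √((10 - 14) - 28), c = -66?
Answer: -113/1150 - I*√2/1150 ≈ -0.098261 - 0.0012298*I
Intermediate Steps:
D(j) = 4*I*√2 (D(j) = √(-4 - 28) = √(-32) = 4*I*√2)
(D(c) + 452)/(153 - 4753) = (4*I*√2 + 452)/(153 - 4753) = (452 + 4*I*√2)/(-4600) = (452 + 4*I*√2)*(-1/4600) = -113/1150 - I*√2/1150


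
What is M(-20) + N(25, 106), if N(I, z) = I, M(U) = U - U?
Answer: 25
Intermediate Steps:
M(U) = 0
M(-20) + N(25, 106) = 0 + 25 = 25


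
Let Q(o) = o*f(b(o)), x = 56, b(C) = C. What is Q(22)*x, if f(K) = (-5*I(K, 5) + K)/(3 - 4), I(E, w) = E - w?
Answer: 77616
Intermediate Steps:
f(K) = -25 + 4*K (f(K) = (-5*(K - 1*5) + K)/(3 - 4) = (-5*(K - 5) + K)/(-1) = (-5*(-5 + K) + K)*(-1) = ((25 - 5*K) + K)*(-1) = (25 - 4*K)*(-1) = -25 + 4*K)
Q(o) = o*(-25 + 4*o)
Q(22)*x = (22*(-25 + 4*22))*56 = (22*(-25 + 88))*56 = (22*63)*56 = 1386*56 = 77616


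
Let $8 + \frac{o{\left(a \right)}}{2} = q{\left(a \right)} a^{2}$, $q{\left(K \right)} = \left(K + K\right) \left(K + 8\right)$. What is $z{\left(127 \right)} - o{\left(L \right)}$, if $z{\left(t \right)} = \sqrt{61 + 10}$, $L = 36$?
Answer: $-8211440 + \sqrt{71} \approx -8.2114 \cdot 10^{6}$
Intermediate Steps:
$q{\left(K \right)} = 2 K \left(8 + K\right)$
$z{\left(t \right)} = \sqrt{71}$
$o{\left(a \right)} = -16 + 4 a^{3} \left(8 + a\right)$ ($o{\left(a \right)} = -16 + 2 \cdot 2 a \left(8 + a\right) a^{2} = -16 + 2 \cdot 2 a^{3} \left(8 + a\right) = -16 + 4 a^{3} \left(8 + a\right)$)
$z{\left(127 \right)} - o{\left(L \right)} = \sqrt{71} - \left(-16 + 4 \cdot 36^{3} \left(8 + 36\right)\right) = \sqrt{71} - \left(-16 + 4 \cdot 46656 \cdot 44\right) = \sqrt{71} - \left(-16 + 8211456\right) = \sqrt{71} - 8211440 = -8211440 + \sqrt{71}$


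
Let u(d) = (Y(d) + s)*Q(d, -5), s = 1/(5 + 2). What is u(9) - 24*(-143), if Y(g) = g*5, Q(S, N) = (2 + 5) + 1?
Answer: 26552/7 ≈ 3793.1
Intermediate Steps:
s = 1/7 ≈ 0.14286
Q(S, N) = 8 (Q(S, N) = 7 + 1 = 8)
Y(g) = 5*g
u(d) = 8/7 + 40*d (u(d) = (5*d + 1/7)*8 = (1/7 + 5*d)*8 = 8/7 + 40*d)
u(9) - 24*(-143) = (8/7 + 40*9) - 24*(-143) = (8/7 + 360) + 3432 = 2528/7 + 3432 = 26552/7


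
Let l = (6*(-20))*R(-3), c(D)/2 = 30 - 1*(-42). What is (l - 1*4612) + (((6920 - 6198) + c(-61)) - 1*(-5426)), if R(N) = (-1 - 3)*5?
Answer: 4080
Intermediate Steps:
c(D) = 144 (c(D) = 2*(30 - 1*(-42)) = 2*(30 + 42) = 2*72 = 144)
R(N) = -20 (R(N) = -4*5 = -20)
l = 2400 (l = (6*(-20))*(-20) = -120*(-20) = 2400)
(l - 1*4612) + (((6920 - 6198) + c(-61)) - 1*(-5426)) = (2400 - 1*4612) + (((6920 - 6198) + 144) - 1*(-5426)) = (2400 - 4612) + ((722 + 144) + 5426) = -2212 + (866 + 5426) = -2212 + 6292 = 4080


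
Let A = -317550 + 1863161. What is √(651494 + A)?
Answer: √2197105 ≈ 1482.3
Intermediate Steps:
A = 1545611
√(651494 + A) = √(651494 + 1545611) = √2197105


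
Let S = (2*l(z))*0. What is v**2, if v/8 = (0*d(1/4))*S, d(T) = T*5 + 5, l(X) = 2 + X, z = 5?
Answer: 0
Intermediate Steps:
d(T) = 5 + 5*T (d(T) = 5*T + 5 = 5 + 5*T)
S = 0 (S = (2*(2 + 5))*0 = (2*7)*0 = 14*0 = 0)
v = 0 (v = 8*((0*(5 + 5/4))*0) = 8*((0*(25/4))*0) = 8*(0*0) = 8*0 = 0)
v**2 = 0**2 = 0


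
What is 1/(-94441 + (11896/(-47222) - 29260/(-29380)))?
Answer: -34684559/3275618631238 ≈ -1.0589e-5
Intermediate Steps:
1/(-94441 + (11896/(-47222) - 29260/(-29380))) = 1/(-94441 + (11896*(-1/47222) - 29260*(-1/29380))) = 1/(-94441 + (-5948/23611 + 1463/1469)) = 1/(-94441 + 25805281/34684559) = 1/(-3275618631238/34684559) = -34684559/3275618631238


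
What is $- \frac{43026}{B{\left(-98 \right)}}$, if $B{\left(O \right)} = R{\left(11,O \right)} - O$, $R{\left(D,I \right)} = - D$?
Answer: $- \frac{14342}{29} \approx -494.55$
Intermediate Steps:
$B{\left(O \right)} = -11 - O$ ($B{\left(O \right)} = \left(-1\right) 11 - O = -11 - O$)
$- \frac{43026}{B{\left(-98 \right)}} = - \frac{43026}{-11 - -98} = - \frac{43026}{-11 + 98} = - \frac{43026}{87} = \left(-43026\right) \frac{1}{87} = - \frac{14342}{29}$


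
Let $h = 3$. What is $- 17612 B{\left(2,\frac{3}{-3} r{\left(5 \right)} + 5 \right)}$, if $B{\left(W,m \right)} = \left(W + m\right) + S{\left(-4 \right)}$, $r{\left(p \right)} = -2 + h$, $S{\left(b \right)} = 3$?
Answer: $-158508$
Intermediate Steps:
$r{\left(p \right)} = 1$ ($r{\left(p \right)} = -2 + 3 = 1$)
$B{\left(W,m \right)} = 3 + W + m$ ($B{\left(W,m \right)} = \left(W + m\right) + 3 = 3 + W + m$)
$- 17612 B{\left(2,\frac{3}{-3} r{\left(5 \right)} + 5 \right)} = - 17612 \left(3 + 2 + \left(\frac{3}{-3} \cdot 1 + 5\right)\right) = - 17612 \left(3 + 2 + \left(3 \left(- \frac{1}{3}\right) 1 + 5\right)\right) = - 17612 \left(3 + 2 + \left(\left(-1\right) 1 + 5\right)\right) = - 17612 \left(3 + 2 + \left(-1 + 5\right)\right) = - 17612 \left(3 + 2 + 4\right) = \left(-17612\right) 9 = -158508$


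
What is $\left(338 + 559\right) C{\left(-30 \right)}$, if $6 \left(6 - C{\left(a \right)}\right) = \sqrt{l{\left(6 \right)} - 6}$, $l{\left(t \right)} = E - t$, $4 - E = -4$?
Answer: $5382 - 299 i \approx 5382.0 - 299.0 i$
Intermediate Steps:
$E = 8$ ($E = 4 - -4 = 4 + 4 = 8$)
$l{\left(t \right)} = 8 - t$
$C{\left(a \right)} = 6 - \frac{i}{3}$ ($C{\left(a \right)} = 6 - \frac{\sqrt{\left(8 - 6\right) - 6}}{6} = 6 - \frac{\sqrt{2 - 6}}{6} = 6 - \frac{\sqrt{-4}}{6} = 6 - \frac{2 i}{6} = 6 - \frac{i}{3}$)
$\left(338 + 559\right) C{\left(-30 \right)} = \left(338 + 559\right) \left(6 - \frac{i}{3}\right) = 897 \left(6 - \frac{i}{3}\right) = 5382 - 299 i$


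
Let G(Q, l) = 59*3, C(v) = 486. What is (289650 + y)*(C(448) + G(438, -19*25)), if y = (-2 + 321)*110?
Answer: 215302620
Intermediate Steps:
G(Q, l) = 177
y = 35090 (y = 319*110 = 35090)
(289650 + y)*(C(448) + G(438, -19*25)) = (289650 + 35090)*(486 + 177) = 324740*663 = 215302620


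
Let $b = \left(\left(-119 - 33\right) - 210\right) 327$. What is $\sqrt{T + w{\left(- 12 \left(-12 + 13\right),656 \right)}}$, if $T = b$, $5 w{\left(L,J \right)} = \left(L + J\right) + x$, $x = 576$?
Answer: $i \sqrt{118130} \approx 343.7 i$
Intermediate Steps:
$w{\left(L,J \right)} = \frac{576}{5} + \frac{J}{5} + \frac{L}{5}$ ($w{\left(L,J \right)} = \frac{\left(L + J\right) + 576}{5} = \frac{\left(J + L\right) + 576}{5} = \frac{576 + J + L}{5} = \frac{576}{5} + \frac{J}{5} + \frac{L}{5}$)
$b = -118374$ ($b = \left(\left(-119 - 33\right) - 210\right) 327 = \left(-152 - 210\right) 327 = \left(-362\right) 327 = -118374$)
$T = -118374$
$\sqrt{T + w{\left(- 12 \left(-12 + 13\right),656 \right)}} = \sqrt{-118374 + \left(\frac{576}{5} + \frac{1}{5} \cdot 656 + \frac{\left(-12\right) \left(-12 + 13\right)}{5}\right)} = \sqrt{-118374 + \left(\frac{576}{5} + \frac{656}{5} + \frac{\left(-12\right) 1}{5}\right)} = \sqrt{-118374 + \left(\frac{576}{5} + \frac{656}{5} + \frac{1}{5} \left(-12\right)\right)} = \sqrt{-118374 + \left(\frac{576}{5} + \frac{656}{5} - \frac{12}{5}\right)} = \sqrt{-118374 + 244} = \sqrt{-118130} = i \sqrt{118130}$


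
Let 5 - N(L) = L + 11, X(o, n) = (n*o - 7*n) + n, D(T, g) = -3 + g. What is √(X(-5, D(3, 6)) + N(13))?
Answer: 2*I*√13 ≈ 7.2111*I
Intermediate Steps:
X(o, n) = -6*n + n*o (X(o, n) = (-7*n + n*o) + n = -6*n + n*o)
N(L) = -6 - L (N(L) = 5 - (L + 11) = 5 - (11 + L) = 5 + (-11 - L) = -6 - L)
√(X(-5, D(3, 6)) + N(13)) = √((-3 + 6)*(-6 - 5) + (-6 - 1*13)) = √(3*(-11) + (-6 - 13)) = √(-33 - 19) = √(-52) = 2*I*√13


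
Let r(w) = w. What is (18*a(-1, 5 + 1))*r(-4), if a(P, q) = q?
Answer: -432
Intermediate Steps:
(18*a(-1, 5 + 1))*r(-4) = (18*(5 + 1))*(-4) = (18*6)*(-4) = 108*(-4) = -432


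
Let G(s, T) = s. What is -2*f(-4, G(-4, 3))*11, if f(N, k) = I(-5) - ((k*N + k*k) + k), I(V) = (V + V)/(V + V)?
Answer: 594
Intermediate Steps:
I(V) = 1 (I(V) = (2*V)/((2*V)) = (2*V)*(1/(2*V)) = 1)
f(N, k) = 1 - k - k² - N*k (f(N, k) = 1 - ((k*N + k*k) + k) = 1 - ((N*k + k²) + k) = 1 - ((k² + N*k) + k) = 1 - (k + k² + N*k) = 1 + (-k - k² - N*k) = 1 - k - k² - N*k)
-2*f(-4, G(-4, 3))*11 = -2*(1 - 1*(-4) - 1*(-4)² - 1*(-4)*(-4))*11 = -2*(1 + 4 - 1*16 - 16)*11 = -2*(1 + 4 - 16 - 16)*11 = -(-54)*11 = -2*(-297) = 594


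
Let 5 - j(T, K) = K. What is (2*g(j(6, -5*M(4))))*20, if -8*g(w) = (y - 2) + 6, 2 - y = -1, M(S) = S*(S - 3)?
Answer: -35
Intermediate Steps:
M(S) = S*(-3 + S)
y = 3 (y = 2 - 1*(-1) = 2 + 1 = 3)
j(T, K) = 5 - K
g(w) = -7/8 (g(w) = -((3 - 2) + 6)/8 = -(1 + 6)/8 = -⅛*7 = -7/8)
(2*g(j(6, -5*M(4))))*20 = (2*(-7/8))*20 = -7/4*20 = -35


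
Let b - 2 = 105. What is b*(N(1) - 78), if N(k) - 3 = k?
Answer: -7918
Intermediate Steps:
b = 107 (b = 2 + 105 = 107)
N(k) = 3 + k
b*(N(1) - 78) = 107*((3 + 1) - 78) = 107*(4 - 78) = 107*(-74) = -7918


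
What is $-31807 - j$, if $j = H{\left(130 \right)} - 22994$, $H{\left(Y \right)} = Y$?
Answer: $-8943$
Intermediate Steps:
$j = -22864$ ($j = 130 - 22994 = -22864$)
$-31807 - j = -31807 - -22864 = -31807 + 22864 = -8943$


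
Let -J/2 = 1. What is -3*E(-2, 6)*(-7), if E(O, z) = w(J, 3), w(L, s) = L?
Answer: -42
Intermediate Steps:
J = -2 (J = -2*1 = -2)
E(O, z) = -2
-3*E(-2, 6)*(-7) = -3*(-2)*(-7) = 6*(-7) = -42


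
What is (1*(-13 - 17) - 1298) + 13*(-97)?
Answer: -2589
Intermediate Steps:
(1*(-13 - 17) - 1298) + 13*(-97) = (1*(-30) - 1298) - 1261 = (-30 - 1298) - 1261 = -1328 - 1261 = -2589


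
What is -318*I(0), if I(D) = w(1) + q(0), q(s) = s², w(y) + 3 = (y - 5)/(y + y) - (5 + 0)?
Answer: 3180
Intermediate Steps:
w(y) = -8 + (-5 + y)/(2*y) (w(y) = -3 + ((y - 5)/(y + y) - (5 + 0)) = -3 + ((-5 + y)/((2*y)) - 1*5) = -3 + ((-5 + y)*(1/(2*y)) - 5) = -3 + ((-5 + y)/(2*y) - 5) = -3 + (-5 + (-5 + y)/(2*y)) = -8 + (-5 + y)/(2*y))
I(D) = -10 (I(D) = (5/2)*(-1 - 3*1)/1 + 0² = (5/2)*1*(-1 - 3) + 0 = (5/2)*1*(-4) + 0 = -10 + 0 = -10)
-318*I(0) = -318*(-10) = 3180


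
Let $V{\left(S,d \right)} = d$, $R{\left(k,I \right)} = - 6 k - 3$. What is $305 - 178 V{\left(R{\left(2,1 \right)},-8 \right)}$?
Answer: $1729$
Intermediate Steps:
$R{\left(k,I \right)} = -3 - 6 k$
$305 - 178 V{\left(R{\left(2,1 \right)},-8 \right)} = 305 - -1424 = 305 + 1424 = 1729$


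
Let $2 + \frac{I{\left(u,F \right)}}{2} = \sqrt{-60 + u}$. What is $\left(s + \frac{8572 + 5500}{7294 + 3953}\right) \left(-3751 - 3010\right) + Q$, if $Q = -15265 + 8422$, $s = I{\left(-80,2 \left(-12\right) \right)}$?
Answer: $\frac{132059855}{11247} - 27044 i \sqrt{35} \approx 11742.0 - 1.5999 \cdot 10^{5} i$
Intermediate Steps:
$I{\left(u,F \right)} = -4 + 2 \sqrt{-60 + u}$
$s = -4 + 4 i \sqrt{35}$ ($s = -4 + 2 \sqrt{-60 - 80} = -4 + 2 \sqrt{-140} = -4 + 2 \cdot 2 i \sqrt{35} = -4 + 4 i \sqrt{35} \approx -4.0 + 23.664 i$)
$Q = -6843$
$\left(s + \frac{8572 + 5500}{7294 + 3953}\right) \left(-3751 - 3010\right) + Q = \left(\left(-4 + 4 i \sqrt{35}\right) + \frac{8572 + 5500}{7294 + 3953}\right) \left(-3751 - 3010\right) - 6843 = \left(\left(-4 + 4 i \sqrt{35}\right) + \frac{14072}{11247}\right) \left(-6761\right) - 6843 = \left(- \frac{30916}{11247} + 4 i \sqrt{35}\right) \left(-6761\right) - 6843 = \left(\frac{209023076}{11247} - 27044 i \sqrt{35}\right) - 6843 = \frac{132059855}{11247} - 27044 i \sqrt{35}$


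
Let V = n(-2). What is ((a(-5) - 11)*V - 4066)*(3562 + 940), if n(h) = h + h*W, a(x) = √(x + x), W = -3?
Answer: -18503220 + 18008*I*√10 ≈ -1.8503e+7 + 56946.0*I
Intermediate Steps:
a(x) = √2*√x (a(x) = √(2*x) = √2*√x)
n(h) = -2*h (n(h) = h + h*(-3) = h - 3*h = -2*h)
V = 4 (V = -2*(-2) = 4)
((a(-5) - 11)*V - 4066)*(3562 + 940) = ((√2*√(-5) - 11)*4 - 4066)*(3562 + 940) = ((√2*(I*√5) - 11)*4 - 4066)*4502 = ((I*√10 - 11)*4 - 4066)*4502 = ((-11 + I*√10)*4 - 4066)*4502 = ((-44 + 4*I*√10) - 4066)*4502 = (-4110 + 4*I*√10)*4502 = -18503220 + 18008*I*√10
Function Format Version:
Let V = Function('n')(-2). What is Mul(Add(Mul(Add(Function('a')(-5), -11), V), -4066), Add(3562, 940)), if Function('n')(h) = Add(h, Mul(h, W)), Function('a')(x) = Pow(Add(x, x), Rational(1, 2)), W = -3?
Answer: Add(-18503220, Mul(18008, I, Pow(10, Rational(1, 2)))) ≈ Add(-1.8503e+7, Mul(56946., I))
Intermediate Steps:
Function('a')(x) = Mul(Pow(2, Rational(1, 2)), Pow(x, Rational(1, 2))) (Function('a')(x) = Pow(Mul(2, x), Rational(1, 2)) = Mul(Pow(2, Rational(1, 2)), Pow(x, Rational(1, 2))))
Function('n')(h) = Mul(-2, h) (Function('n')(h) = Add(h, Mul(h, -3)) = Add(h, Mul(-3, h)) = Mul(-2, h))
V = 4 (V = Mul(-2, -2) = 4)
Mul(Add(Mul(Add(Function('a')(-5), -11), V), -4066), Add(3562, 940)) = Mul(Add(Mul(Add(Mul(Pow(2, Rational(1, 2)), Pow(-5, Rational(1, 2))), -11), 4), -4066), Add(3562, 940)) = Mul(Add(Mul(Add(Mul(Pow(2, Rational(1, 2)), Mul(I, Pow(5, Rational(1, 2)))), -11), 4), -4066), 4502) = Mul(Add(Mul(Add(Mul(I, Pow(10, Rational(1, 2))), -11), 4), -4066), 4502) = Mul(Add(Mul(Add(-11, Mul(I, Pow(10, Rational(1, 2)))), 4), -4066), 4502) = Mul(Add(Add(-44, Mul(4, I, Pow(10, Rational(1, 2)))), -4066), 4502) = Mul(Add(-4110, Mul(4, I, Pow(10, Rational(1, 2)))), 4502) = Add(-18503220, Mul(18008, I, Pow(10, Rational(1, 2))))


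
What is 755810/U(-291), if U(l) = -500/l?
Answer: 21994071/50 ≈ 4.3988e+5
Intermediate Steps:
755810/U(-291) = 755810/((-500/(-291))) = 755810/((-500*(-1/291))) = 755810/(500/291) = 755810*(291/500) = 21994071/50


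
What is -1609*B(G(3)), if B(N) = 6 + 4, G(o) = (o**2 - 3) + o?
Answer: -16090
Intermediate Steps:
G(o) = -3 + o + o**2 (G(o) = (-3 + o**2) + o = -3 + o + o**2)
B(N) = 10
-1609*B(G(3)) = -1609*10 = -16090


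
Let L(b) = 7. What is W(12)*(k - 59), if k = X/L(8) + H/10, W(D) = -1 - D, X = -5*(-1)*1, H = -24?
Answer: 27612/35 ≈ 788.91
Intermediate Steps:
X = 5 (X = 5*1 = 5)
k = -59/35 (k = 5/7 - 24/10 = 5*(⅐) - 24*⅒ = 5/7 - 12/5 = -59/35 ≈ -1.6857)
W(12)*(k - 59) = (-1 - 1*12)*(-59/35 - 59) = (-1 - 12)*(-2124/35) = -13*(-2124/35) = 27612/35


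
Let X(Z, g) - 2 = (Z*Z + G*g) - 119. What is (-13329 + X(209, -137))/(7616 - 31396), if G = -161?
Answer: -13073/5945 ≈ -2.1990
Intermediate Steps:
X(Z, g) = -117 + Z**2 - 161*g (X(Z, g) = 2 + ((Z*Z - 161*g) - 119) = 2 + ((Z**2 - 161*g) - 119) = 2 + (-119 + Z**2 - 161*g) = -117 + Z**2 - 161*g)
(-13329 + X(209, -137))/(7616 - 31396) = (-13329 + (-117 + 209**2 - 161*(-137)))/(7616 - 31396) = (-13329 + (-117 + 43681 + 22057))/(-23780) = (-13329 + 65621)*(-1/23780) = 52292*(-1/23780) = -13073/5945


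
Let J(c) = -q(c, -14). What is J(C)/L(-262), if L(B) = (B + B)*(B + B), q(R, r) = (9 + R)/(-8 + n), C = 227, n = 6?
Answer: 59/137288 ≈ 0.00042975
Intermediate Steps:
q(R, r) = -9/2 - R/2 (q(R, r) = (9 + R)/(-8 + 6) = (9 + R)/(-2) = (9 + R)*(-1/2) = -9/2 - R/2)
L(B) = 4*B**2 (L(B) = (2*B)*(2*B) = 4*B**2)
J(c) = 9/2 + c/2 (J(c) = -(-9/2 - c/2) = 9/2 + c/2)
J(C)/L(-262) = (9/2 + (1/2)*227)/((4*(-262)**2)) = (9/2 + 227/2)/((4*68644)) = 118/274576 = 118*(1/274576) = 59/137288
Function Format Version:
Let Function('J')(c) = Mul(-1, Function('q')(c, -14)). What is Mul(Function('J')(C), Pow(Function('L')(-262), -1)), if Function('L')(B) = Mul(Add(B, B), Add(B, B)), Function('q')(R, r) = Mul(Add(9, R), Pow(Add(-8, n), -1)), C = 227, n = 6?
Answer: Rational(59, 137288) ≈ 0.00042975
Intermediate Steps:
Function('q')(R, r) = Add(Rational(-9, 2), Mul(Rational(-1, 2), R)) (Function('q')(R, r) = Mul(Add(9, R), Pow(Add(-8, 6), -1)) = Mul(Add(9, R), Pow(-2, -1)) = Mul(Add(9, R), Rational(-1, 2)) = Add(Rational(-9, 2), Mul(Rational(-1, 2), R)))
Function('L')(B) = Mul(4, Pow(B, 2)) (Function('L')(B) = Mul(Mul(2, B), Mul(2, B)) = Mul(4, Pow(B, 2)))
Function('J')(c) = Add(Rational(9, 2), Mul(Rational(1, 2), c)) (Function('J')(c) = Mul(-1, Add(Rational(-9, 2), Mul(Rational(-1, 2), c))) = Add(Rational(9, 2), Mul(Rational(1, 2), c)))
Mul(Function('J')(C), Pow(Function('L')(-262), -1)) = Mul(Add(Rational(9, 2), Mul(Rational(1, 2), 227)), Pow(Mul(4, Pow(-262, 2)), -1)) = Mul(Add(Rational(9, 2), Rational(227, 2)), Pow(Mul(4, 68644), -1)) = Mul(118, Pow(274576, -1)) = Mul(118, Rational(1, 274576)) = Rational(59, 137288)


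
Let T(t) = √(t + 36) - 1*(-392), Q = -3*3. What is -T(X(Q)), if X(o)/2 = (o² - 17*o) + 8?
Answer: -392 - 2*√130 ≈ -414.80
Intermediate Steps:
Q = -9
X(o) = 16 - 34*o + 2*o² (X(o) = 2*((o² - 17*o) + 8) = 2*(8 + o² - 17*o) = 16 - 34*o + 2*o²)
T(t) = 392 + √(36 + t) (T(t) = √(36 + t) + 392 = 392 + √(36 + t))
-T(X(Q)) = -(392 + √(36 + (16 - 34*(-9) + 2*(-9)²))) = -(392 + √(36 + (16 + 306 + 2*81))) = -(392 + √(36 + (16 + 306 + 162))) = -(392 + √(36 + 484)) = -(392 + √520) = -(392 + 2*√130) = -392 - 2*√130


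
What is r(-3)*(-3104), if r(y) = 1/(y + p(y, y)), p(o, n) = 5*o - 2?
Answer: 776/5 ≈ 155.20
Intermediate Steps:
p(o, n) = -2 + 5*o
r(y) = 1/(-2 + 6*y) (r(y) = 1/(y + (-2 + 5*y)) = 1/(-2 + 6*y))
r(-3)*(-3104) = (1/(2*(-1 + 3*(-3))))*(-3104) = (1/(2*(-1 - 9)))*(-3104) = ((½)/(-10))*(-3104) = ((½)*(-⅒))*(-3104) = -1/20*(-3104) = 776/5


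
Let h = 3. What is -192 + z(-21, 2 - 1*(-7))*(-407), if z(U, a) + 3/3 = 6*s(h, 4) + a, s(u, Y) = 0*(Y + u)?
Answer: -3448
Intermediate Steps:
s(u, Y) = 0
z(U, a) = -1 + a (z(U, a) = -1 + (6*0 + a) = -1 + (0 + a) = -1 + a)
-192 + z(-21, 2 - 1*(-7))*(-407) = -192 + (-1 + (2 - 1*(-7)))*(-407) = -192 + (-1 + (2 + 7))*(-407) = -192 + (-1 + 9)*(-407) = -192 + 8*(-407) = -192 - 3256 = -3448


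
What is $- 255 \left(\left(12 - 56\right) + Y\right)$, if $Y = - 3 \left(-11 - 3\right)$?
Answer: $510$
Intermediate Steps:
$Y = 42$ ($Y = \left(-3\right) \left(-14\right) = 42$)
$- 255 \left(\left(12 - 56\right) + Y\right) = - 255 \left(\left(12 - 56\right) + 42\right) = - 255 \left(-44 + 42\right) = \left(-255\right) \left(-2\right) = 510$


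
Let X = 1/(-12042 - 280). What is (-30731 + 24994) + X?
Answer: -70691315/12322 ≈ -5737.0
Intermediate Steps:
X = -1/12322 (X = 1/(-12322) = -1/12322 ≈ -8.1156e-5)
(-30731 + 24994) + X = (-30731 + 24994) - 1/12322 = -5737 - 1/12322 = -70691315/12322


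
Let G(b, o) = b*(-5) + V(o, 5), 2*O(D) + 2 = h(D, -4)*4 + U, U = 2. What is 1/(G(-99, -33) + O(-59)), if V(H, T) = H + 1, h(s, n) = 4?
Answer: 1/471 ≈ 0.0021231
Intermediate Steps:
V(H, T) = 1 + H
O(D) = 8 (O(D) = -1 + (4*4 + 2)/2 = -1 + (16 + 2)/2 = -1 + (½)*18 = -1 + 9 = 8)
G(b, o) = 1 + o - 5*b (G(b, o) = b*(-5) + (1 + o) = -5*b + (1 + o) = 1 + o - 5*b)
1/(G(-99, -33) + O(-59)) = 1/((1 - 33 - 5*(-99)) + 8) = 1/((1 - 33 + 495) + 8) = 1/(463 + 8) = 1/471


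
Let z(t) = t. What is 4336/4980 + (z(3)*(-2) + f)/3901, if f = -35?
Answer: 50333/58515 ≈ 0.86017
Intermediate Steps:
4336/4980 + (z(3)*(-2) + f)/3901 = 4336/4980 + (3*(-2) - 35)/3901 = 4336*(1/4980) + (-6 - 35)*(1/3901) = 1084/1245 - 41*1/3901 = 1084/1245 - 41/3901 = 50333/58515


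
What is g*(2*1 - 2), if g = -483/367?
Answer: 0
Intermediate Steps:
g = -483/367 (g = -483*1/367 = -483/367 ≈ -1.3161)
g*(2*1 - 2) = -483*(2*1 - 2)/367 = -483*(2 - 2)/367 = -483/367*0 = 0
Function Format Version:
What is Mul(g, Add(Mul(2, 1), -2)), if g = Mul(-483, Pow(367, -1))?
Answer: 0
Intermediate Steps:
g = Rational(-483, 367) (g = Mul(-483, Rational(1, 367)) = Rational(-483, 367) ≈ -1.3161)
Mul(g, Add(Mul(2, 1), -2)) = Mul(Rational(-483, 367), Add(Mul(2, 1), -2)) = Mul(Rational(-483, 367), Add(2, -2)) = Mul(Rational(-483, 367), 0) = 0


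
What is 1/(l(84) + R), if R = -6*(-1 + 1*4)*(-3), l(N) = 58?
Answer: 1/112 ≈ 0.0089286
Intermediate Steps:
R = 54 (R = -6*(-1 + 4)*(-3) = -6*3*(-3) = -18*(-3) = 54)
1/(l(84) + R) = 1/(58 + 54) = 1/112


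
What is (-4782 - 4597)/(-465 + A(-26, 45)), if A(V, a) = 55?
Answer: 9379/410 ≈ 22.876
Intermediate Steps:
(-4782 - 4597)/(-465 + A(-26, 45)) = (-4782 - 4597)/(-465 + 55) = -9379/(-410) = -9379*(-1/410) = 9379/410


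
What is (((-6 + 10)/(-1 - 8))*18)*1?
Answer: -8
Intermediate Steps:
(((-6 + 10)/(-1 - 8))*18)*1 = ((4/(-9))*18)*1 = ((4*(-1/9))*18)*1 = -4/9*18*1 = -8*1 = -8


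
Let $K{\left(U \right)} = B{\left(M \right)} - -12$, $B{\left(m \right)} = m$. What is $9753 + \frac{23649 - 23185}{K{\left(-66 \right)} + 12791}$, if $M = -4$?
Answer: $\frac{124829111}{12799} \approx 9753.0$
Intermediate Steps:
$K{\left(U \right)} = 8$ ($K{\left(U \right)} = -4 - -12 = -4 + 12 = 8$)
$9753 + \frac{23649 - 23185}{K{\left(-66 \right)} + 12791} = 9753 + \frac{23649 - 23185}{8 + 12791} = 9753 + \frac{464}{12799} = \frac{124829111}{12799}$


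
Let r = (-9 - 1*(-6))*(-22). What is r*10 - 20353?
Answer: -19693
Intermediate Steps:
r = 66 (r = (-9 + 6)*(-22) = -3*(-22) = 66)
r*10 - 20353 = 66*10 - 20353 = 660 - 20353 = -19693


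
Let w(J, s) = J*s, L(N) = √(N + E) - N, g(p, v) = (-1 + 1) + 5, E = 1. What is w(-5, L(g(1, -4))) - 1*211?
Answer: -186 - 5*√6 ≈ -198.25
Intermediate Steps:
g(p, v) = 5 (g(p, v) = 0 + 5 = 5)
L(N) = √(1 + N) - N (L(N) = √(N + 1) - N = √(1 + N) - N)
w(-5, L(g(1, -4))) - 1*211 = -5*(√(1 + 5) - 1*5) - 1*211 = -5*(√6 - 5) - 211 = -5*(-5 + √6) - 211 = (25 - 5*√6) - 211 = -186 - 5*√6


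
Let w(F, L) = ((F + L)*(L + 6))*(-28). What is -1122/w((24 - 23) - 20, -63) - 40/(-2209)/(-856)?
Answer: 44090821/5155549756 ≈ 0.0085521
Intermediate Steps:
w(F, L) = -28*(6 + L)*(F + L) (w(F, L) = ((F + L)*(6 + L))*(-28) = ((6 + L)*(F + L))*(-28) = -28*(6 + L)*(F + L))
-1122/w((24 - 23) - 20, -63) - 40/(-2209)/(-856) = -1122/(-168*((24 - 23) - 20) - 168*(-63) - 28*(-63)² - 28*((24 - 23) - 20)*(-63)) - 40/(-2209)/(-856) = -1122/(-168*(1 - 20) + 10584 - 28*3969 - 28*(1 - 20)*(-63)) - 40*(-1/2209)*(-1/856) = -1122/(-168*(-19) + 10584 - 111132 - 28*(-19)*(-63)) + (40/2209)*(-1/856) = -1122/(3192 + 10584 - 111132 - 33516) - 5/236363 = -1122/(-130872) - 5/236363 = -1122*(-1/130872) - 5/236363 = 187/21812 - 5/236363 = 44090821/5155549756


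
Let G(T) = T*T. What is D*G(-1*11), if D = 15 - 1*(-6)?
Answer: 2541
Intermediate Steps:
D = 21 (D = 15 + 6 = 21)
G(T) = T**2
D*G(-1*11) = 21*(-1*11)**2 = 21*(-11)**2 = 21*121 = 2541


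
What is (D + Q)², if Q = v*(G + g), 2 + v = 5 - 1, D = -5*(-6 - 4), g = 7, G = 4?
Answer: 5184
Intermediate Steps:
D = 50 (D = -5*(-10) = 50)
v = 2 (v = -2 + (5 - 1) = -2 + 4 = 2)
Q = 22 (Q = 2*(4 + 7) = 2*11 = 22)
(D + Q)² = (50 + 22)² = 72² = 5184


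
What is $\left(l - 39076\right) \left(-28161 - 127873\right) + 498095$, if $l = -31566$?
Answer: $11023051923$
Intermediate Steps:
$\left(l - 39076\right) \left(-28161 - 127873\right) + 498095 = \left(-31566 - 39076\right) \left(-28161 - 127873\right) + 498095 = \left(-70642\right) \left(-156034\right) + 498095 = 11022553828 + 498095 = 11023051923$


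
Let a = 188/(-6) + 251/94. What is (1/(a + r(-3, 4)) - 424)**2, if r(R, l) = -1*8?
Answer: 19219613824324/106894921 ≈ 1.7980e+5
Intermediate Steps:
a = -8083/282 (a = 188*(-1/6) + 251*(1/94) = -94/3 + 251/94 = -8083/282 ≈ -28.663)
r(R, l) = -8
(1/(a + r(-3, 4)) - 424)**2 = (1/(-8083/282 - 8) - 424)**2 = (1/(-10339/282) - 424)**2 = (-282/10339 - 424)**2 = (-4384018/10339)**2 = 19219613824324/106894921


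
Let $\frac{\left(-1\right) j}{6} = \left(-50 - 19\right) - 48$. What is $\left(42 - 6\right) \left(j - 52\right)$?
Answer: $23400$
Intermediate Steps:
$j = 702$ ($j = - 6 \left(\left(-50 - 19\right) - 48\right) = - 6 \left(-69 - 48\right) = \left(-6\right) \left(-117\right) = 702$)
$\left(42 - 6\right) \left(j - 52\right) = \left(42 - 6\right) \left(702 - 52\right) = \left(42 - 6\right) 650 = 36 \cdot 650 = 23400$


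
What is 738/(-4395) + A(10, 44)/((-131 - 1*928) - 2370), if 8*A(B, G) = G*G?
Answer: -1198064/5023485 ≈ -0.23849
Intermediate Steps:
A(B, G) = G**2/8 (A(B, G) = (G*G)/8 = G**2/8)
738/(-4395) + A(10, 44)/((-131 - 1*928) - 2370) = 738/(-4395) + ((1/8)*44**2)/((-131 - 1*928) - 2370) = 738*(-1/4395) + ((1/8)*1936)/((-131 - 928) - 2370) = -246/1465 + 242/(-1059 - 2370) = -246/1465 + 242/(-3429) = -246/1465 + 242*(-1/3429) = -246/1465 - 242/3429 = -1198064/5023485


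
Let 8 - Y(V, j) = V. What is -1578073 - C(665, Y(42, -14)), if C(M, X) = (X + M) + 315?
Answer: -1579019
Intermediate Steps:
Y(V, j) = 8 - V
C(M, X) = 315 + M + X (C(M, X) = (M + X) + 315 = 315 + M + X)
-1578073 - C(665, Y(42, -14)) = -1578073 - (315 + 665 + (8 - 1*42)) = -1578073 - (315 + 665 + (8 - 42)) = -1578073 - (315 + 665 - 34) = -1578073 - 1*946 = -1578073 - 946 = -1579019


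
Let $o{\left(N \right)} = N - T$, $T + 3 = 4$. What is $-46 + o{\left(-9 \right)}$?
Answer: $-56$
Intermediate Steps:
$T = 1$ ($T = -3 + 4 = 1$)
$o{\left(N \right)} = -1 + N$ ($o{\left(N \right)} = N - 1 = -1 + N$)
$-46 + o{\left(-9 \right)} = -46 - 10 = -56$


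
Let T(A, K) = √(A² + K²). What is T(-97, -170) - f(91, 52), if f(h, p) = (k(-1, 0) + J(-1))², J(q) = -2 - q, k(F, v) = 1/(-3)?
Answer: -16/9 + √38309 ≈ 193.95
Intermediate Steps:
k(F, v) = -⅓ (k(F, v) = 1*(-⅓) = -⅓)
f(h, p) = 16/9 (f(h, p) = (-⅓ + (-2 - 1*(-1)))² = (-⅓ + (-2 + 1))² = (-⅓ - 1)² = (-4/3)² = 16/9)
T(-97, -170) - f(91, 52) = √((-97)² + (-170)²) - 1*16/9 = √(9409 + 28900) - 16/9 = √38309 - 16/9 = -16/9 + √38309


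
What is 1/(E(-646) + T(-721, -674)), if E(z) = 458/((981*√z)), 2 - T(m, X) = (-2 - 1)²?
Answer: -2175898221/15231392429 + 224649*I*√646/15231392429 ≈ -0.14286 + 0.00037487*I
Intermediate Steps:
T(m, X) = -7 (T(m, X) = 2 - (-2 - 1)² = 2 - 1*(-3)² = 2 - 1*9 = 2 - 9 = -7)
E(z) = 458/(981*√z) (E(z) = 458*(1/(981*√z)) = 458/(981*√z))
1/(E(-646) + T(-721, -674)) = 1/(458/(981*√(-646)) - 7) = 1/(458*(-I*√646/646)/981 - 7) = 1/(-229*I*√646/316863 - 7) = 1/(-7 - 229*I*√646/316863)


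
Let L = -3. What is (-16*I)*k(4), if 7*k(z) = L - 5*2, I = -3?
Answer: -624/7 ≈ -89.143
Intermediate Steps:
k(z) = -13/7 (k(z) = (-3 - 5*2)/7 = (-3 - 10)/7 = (⅐)*(-13) = -13/7)
(-16*I)*k(4) = -16*(-3)*(-13/7) = 48*(-13/7) = -624/7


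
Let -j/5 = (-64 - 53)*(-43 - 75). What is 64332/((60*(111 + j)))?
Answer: -1787/114865 ≈ -0.015557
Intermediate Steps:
j = -69030 (j = -5*(-64 - 53)*(-43 - 75) = -(-585)*(-118) = -5*13806 = -69030)
64332/((60*(111 + j))) = 64332/((60*(111 - 69030))) = 64332/((60*(-68919))) = 64332/(-4135140) = 64332*(-1/4135140) = -1787/114865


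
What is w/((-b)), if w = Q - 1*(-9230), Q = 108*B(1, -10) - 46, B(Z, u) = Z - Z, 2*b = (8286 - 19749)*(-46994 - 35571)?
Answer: -2624/135206085 ≈ -1.9407e-5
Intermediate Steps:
b = 946442595/2 (b = ((8286 - 19749)*(-46994 - 35571))/2 = (-11463*(-82565))/2 = (½)*946442595 = 946442595/2 ≈ 4.7322e+8)
B(Z, u) = 0
Q = -46 (Q = 108*0 - 46 = 0 - 46 = -46)
w = 9184 (w = -46 - 1*(-9230) = -46 + 9230 = 9184)
w/((-b)) = 9184/((-1*946442595/2)) = 9184/(-946442595/2) = 9184*(-2/946442595) = -2624/135206085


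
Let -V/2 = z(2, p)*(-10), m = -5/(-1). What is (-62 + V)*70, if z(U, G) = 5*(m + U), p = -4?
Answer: 44660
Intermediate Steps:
m = 5 (m = -5*(-1) = 5)
z(U, G) = 25 + 5*U (z(U, G) = 5*(5 + U) = 25 + 5*U)
V = 700 (V = -2*(25 + 5*2)*(-10) = -2*(25 + 10)*(-10) = -70*(-10) = -2*(-350) = 700)
(-62 + V)*70 = (-62 + 700)*70 = 638*70 = 44660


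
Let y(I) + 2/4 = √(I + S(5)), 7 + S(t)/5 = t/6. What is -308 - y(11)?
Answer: -615/2 - I*√714/6 ≈ -307.5 - 4.4535*I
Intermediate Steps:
S(t) = -35 + 5*t/6 (S(t) = -35 + 5*(t/6) = -35 + 5*t/6)
y(I) = -½ + √(-185/6 + I) (y(I) = -½ + √(I + (-35 + (⅚)*5)) = -½ + √(I + (-35 + 25/6)) = -½ + √(I - 185/6) = -½ + √(-185/6 + I))
-308 - y(11) = -308 - (-½ + √(-1110 + 36*11)/6) = -308 - (-½ + √(-1110 + 396)/6) = -308 - (-½ + √(-714)/6) = -308 - (-½ + (I*√714)/6) = -308 - (-½ + I*√714/6) = -308 + (½ - I*√714/6) = -615/2 - I*√714/6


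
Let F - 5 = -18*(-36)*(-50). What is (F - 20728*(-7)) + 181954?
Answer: 294655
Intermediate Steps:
F = -32395 (F = 5 - 18*(-36)*(-50) = 5 + 648*(-50) = 5 - 32400 = -32395)
(F - 20728*(-7)) + 181954 = (-32395 - 20728*(-7)) + 181954 = (-32395 + 145096) + 181954 = 112701 + 181954 = 294655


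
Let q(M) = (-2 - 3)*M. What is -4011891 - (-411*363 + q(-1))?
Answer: -3862703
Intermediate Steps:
q(M) = -5*M
-4011891 - (-411*363 + q(-1)) = -4011891 - (-411*363 - 5*(-1)) = -4011891 - (-149193 + 5) = -4011891 - 1*(-149188) = -4011891 + 149188 = -3862703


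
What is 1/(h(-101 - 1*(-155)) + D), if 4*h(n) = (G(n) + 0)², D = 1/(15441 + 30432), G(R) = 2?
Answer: 45873/45874 ≈ 0.99998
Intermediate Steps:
D = 1/45873 ≈ 2.1799e-5
h(n) = 1 (h(n) = (2 + 0)²/4 = (¼)*2² = (¼)*4 = 1)
1/(h(-101 - 1*(-155)) + D) = 1/(1 + 1/45873) = 1/(45874/45873) = 45873/45874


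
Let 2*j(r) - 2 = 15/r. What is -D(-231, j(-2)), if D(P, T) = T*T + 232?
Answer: -3833/16 ≈ -239.56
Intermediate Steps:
j(r) = 1 + 15/(2*r) (j(r) = 1 + (15/r)/2 = 1 + 15/(2*r))
D(P, T) = 232 + T**2 (D(P, T) = T**2 + 232 = 232 + T**2)
-D(-231, j(-2)) = -(232 + ((15/2 - 2)/(-2))**2) = -(232 + (-1/2*11/2)**2) = -(232 + (-11/4)**2) = -(232 + 121/16) = -1*3833/16 = -3833/16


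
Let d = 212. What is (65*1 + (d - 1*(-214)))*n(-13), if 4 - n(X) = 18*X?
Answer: 116858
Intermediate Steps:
n(X) = 4 - 18*X
(65*1 + (d - 1*(-214)))*n(-13) = (65*1 + (212 - 1*(-214)))*(4 - 18*(-13)) = (65 + (212 + 214))*(4 + 234) = (65 + 426)*238 = 491*238 = 116858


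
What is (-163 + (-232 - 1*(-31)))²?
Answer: 132496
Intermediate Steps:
(-163 + (-232 - 1*(-31)))² = (-163 + (-232 + 31))² = (-163 - 201)² = (-364)² = 132496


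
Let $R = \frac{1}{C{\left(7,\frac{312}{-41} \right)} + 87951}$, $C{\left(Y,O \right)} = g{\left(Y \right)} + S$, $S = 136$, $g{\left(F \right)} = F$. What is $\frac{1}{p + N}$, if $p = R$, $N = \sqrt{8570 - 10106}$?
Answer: $\frac{88094}{11920209156097} - \frac{124168845376 i \sqrt{6}}{11920209156097} \approx 7.3903 \cdot 10^{-9} - 0.025516 i$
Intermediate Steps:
$C{\left(Y,O \right)} = 136 + Y$ ($C{\left(Y,O \right)} = Y + 136 = 136 + Y$)
$R = \frac{1}{88094}$ ($R = \frac{1}{\left(136 + 7\right) + 87951} = \frac{1}{143 + 87951} = \frac{1}{88094} \approx 1.1352 \cdot 10^{-5}$)
$N = 16 i \sqrt{6}$ ($N = \sqrt{-1536} = 16 i \sqrt{6} \approx 39.192 i$)
$p = \frac{1}{88094} \approx 1.1352 \cdot 10^{-5}$
$\frac{1}{p + N} = \frac{1}{\frac{1}{88094} + 16 i \sqrt{6}}$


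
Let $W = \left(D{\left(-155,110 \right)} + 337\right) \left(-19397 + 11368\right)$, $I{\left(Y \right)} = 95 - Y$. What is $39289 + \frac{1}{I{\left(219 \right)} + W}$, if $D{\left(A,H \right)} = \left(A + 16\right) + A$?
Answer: $\frac{13569281218}{345371} \approx 39289.0$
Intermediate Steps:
$D{\left(A,H \right)} = 16 + 2 A$ ($D{\left(A,H \right)} = \left(16 + A\right) + A = 16 + 2 A$)
$W = -345247$ ($W = \left(\left(16 + 2 \left(-155\right)\right) + 337\right) \left(-19397 + 11368\right) = \left(\left(16 - 310\right) + 337\right) \left(-8029\right) = \left(-294 + 337\right) \left(-8029\right) = 43 \left(-8029\right) = -345247$)
$39289 + \frac{1}{I{\left(219 \right)} + W} = 39289 + \frac{1}{\left(95 - 219\right) - 345247} = 39289 + \frac{1}{-124 - 345247} = 39289 + \frac{1}{-345371} = 39289 - \frac{1}{345371} = \frac{13569281218}{345371}$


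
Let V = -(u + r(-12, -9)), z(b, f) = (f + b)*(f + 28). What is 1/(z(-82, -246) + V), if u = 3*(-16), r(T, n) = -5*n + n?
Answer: 1/71516 ≈ 1.3983e-5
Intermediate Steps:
r(T, n) = -4*n
u = -48
z(b, f) = (28 + f)*(b + f) (z(b, f) = (b + f)*(28 + f) = (28 + f)*(b + f))
V = 12 (V = -(-48 - 4*(-9)) = -(-48 + 36) = -1*(-12) = 12)
1/(z(-82, -246) + V) = 1/(((-246)² + 28*(-82) + 28*(-246) - 82*(-246)) + 12) = 1/((60516 - 2296 - 6888 + 20172) + 12) = 1/(71504 + 12) = 1/71516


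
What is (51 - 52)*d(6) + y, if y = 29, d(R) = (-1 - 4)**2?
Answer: 4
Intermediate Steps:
d(R) = 25 (d(R) = (-5)**2 = 25)
(51 - 52)*d(6) + y = (51 - 52)*25 + 29 = -1*25 + 29 = -25 + 29 = 4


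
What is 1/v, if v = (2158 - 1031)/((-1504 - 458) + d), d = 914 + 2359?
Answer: 57/49 ≈ 1.1633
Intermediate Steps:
d = 3273
v = 49/57 (v = (2158 - 1031)/((-1504 - 458) + 3273) = 1127/(-1962 + 3273) = 1127/1311 = 1127*(1/1311) = 49/57 ≈ 0.85965)
1/v = 1/(49/57) = 57/49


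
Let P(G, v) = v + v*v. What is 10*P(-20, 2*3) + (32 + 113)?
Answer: 565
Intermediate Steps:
P(G, v) = v + v**2
10*P(-20, 2*3) + (32 + 113) = 10*((2*3)*(1 + 2*3)) + (32 + 113) = 10*(6*(1 + 6)) + 145 = 10*(6*7) + 145 = 10*42 + 145 = 420 + 145 = 565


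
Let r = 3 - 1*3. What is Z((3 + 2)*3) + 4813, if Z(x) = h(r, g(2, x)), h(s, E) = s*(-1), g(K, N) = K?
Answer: 4813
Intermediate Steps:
r = 0 (r = 3 - 3 = 0)
h(s, E) = -s
Z(x) = 0 (Z(x) = -1*0 = 0)
Z((3 + 2)*3) + 4813 = 0 + 4813 = 4813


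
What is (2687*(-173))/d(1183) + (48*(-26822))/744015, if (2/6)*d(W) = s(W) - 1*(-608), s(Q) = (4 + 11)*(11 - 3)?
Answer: -116222640223/541642920 ≈ -214.57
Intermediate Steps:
s(Q) = 120 (s(Q) = 15*8 = 120)
d(W) = 2184 (d(W) = 3*(120 - 1*(-608)) = 3*(120 + 608) = 3*728 = 2184)
(2687*(-173))/d(1183) + (48*(-26822))/744015 = (2687*(-173))/2184 + (48*(-26822))/744015 = -464851*1/2184 - 1287456*1/744015 = -464851/2184 - 429152/248005 = -116222640223/541642920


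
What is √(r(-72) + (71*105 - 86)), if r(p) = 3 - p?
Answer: 2*√1861 ≈ 86.279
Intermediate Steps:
√(r(-72) + (71*105 - 86)) = √((3 - 1*(-72)) + (71*105 - 86)) = √((3 + 72) + (7455 - 86)) = √(75 + 7369) = √7444 = 2*√1861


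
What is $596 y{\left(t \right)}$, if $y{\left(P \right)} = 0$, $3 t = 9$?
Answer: $0$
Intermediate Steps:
$t = 3$ ($t = \frac{1}{3} \cdot 9 = 3$)
$596 y{\left(t \right)} = 596 \cdot 0 = 0$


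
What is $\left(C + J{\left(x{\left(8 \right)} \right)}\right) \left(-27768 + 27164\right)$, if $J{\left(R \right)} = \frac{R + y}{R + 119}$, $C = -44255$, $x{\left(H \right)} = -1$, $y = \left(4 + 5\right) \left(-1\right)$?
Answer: $\frac{1577074200}{59} \approx 2.673 \cdot 10^{7}$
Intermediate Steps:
$y = -9$ ($y = 9 \left(-1\right) = -9$)
$J{\left(R \right)} = \frac{-9 + R}{119 + R}$ ($J{\left(R \right)} = \frac{R - 9}{R + 119} = \frac{-9 + R}{119 + R}$)
$\left(C + J{\left(x{\left(8 \right)} \right)}\right) \left(-27768 + 27164\right) = \left(-44255 + \frac{-9 - 1}{119 - 1}\right) \left(-27768 + 27164\right) = \left(-44255 + \frac{1}{118} \left(-10\right)\right) \left(-604\right) = \left(-44255 - \frac{5}{59}\right) \left(-604\right) = \left(- \frac{2611050}{59}\right) \left(-604\right) = \frac{1577074200}{59}$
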